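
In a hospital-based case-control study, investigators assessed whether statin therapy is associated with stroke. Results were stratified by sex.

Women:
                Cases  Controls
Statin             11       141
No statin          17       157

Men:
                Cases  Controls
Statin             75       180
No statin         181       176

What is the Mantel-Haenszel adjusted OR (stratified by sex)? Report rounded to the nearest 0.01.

0.44

OR_MH = Σ(aᵢdᵢ/nᵢ) / Σ(bᵢcᵢ/nᵢ), where nᵢ is the stratum total.
Stratum 1 (Women): n = 326; a·d/n = 11·157/326 = 5.2975; b·c/n = 141·17/326 = 7.3528
Stratum 2 (Men): n = 612; a·d/n = 75·176/612 = 21.5686; b·c/n = 180·181/612 = 53.2353
OR_MH = (5.2975 + 21.5686) / (7.3528 + 53.2353) = 26.8662 / 60.5881 = 0.44342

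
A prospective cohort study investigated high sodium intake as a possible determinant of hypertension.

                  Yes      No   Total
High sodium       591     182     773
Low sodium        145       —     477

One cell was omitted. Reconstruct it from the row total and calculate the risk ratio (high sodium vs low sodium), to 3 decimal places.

2.515

The missing cell is in the unexposed row: 477 − 145 = 332.
So a = 591, b = 182, c = 145, d = 332.
RR = [a/(a+b)] / [c/(c+d)] = (591/773) / (145/477) = 0.76455/0.30398 = 2.51512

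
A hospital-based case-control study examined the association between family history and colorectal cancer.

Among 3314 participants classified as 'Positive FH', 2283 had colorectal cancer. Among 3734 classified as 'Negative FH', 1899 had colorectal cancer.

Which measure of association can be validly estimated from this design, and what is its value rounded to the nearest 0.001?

From the description: a = 2283, b = 1031, c = 1899, d = 1835.
This is a hospital-based case-control study: participants were sampled on outcome status, so risks in the source population cannot be estimated directly — relative risk is not valid here. The odds ratio is the appropriate measure.
OR = (a·d)/(b·c) = (2283 × 1835) / (1031 × 1899) = 4189305 / 1957869 = 2.13973

2.140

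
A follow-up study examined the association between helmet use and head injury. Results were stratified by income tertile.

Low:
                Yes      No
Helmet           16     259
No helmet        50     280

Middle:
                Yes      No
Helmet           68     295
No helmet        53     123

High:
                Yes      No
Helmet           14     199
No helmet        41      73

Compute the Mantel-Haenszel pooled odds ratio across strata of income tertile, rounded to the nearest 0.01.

0.35

OR_MH = Σ(aᵢdᵢ/nᵢ) / Σ(bᵢcᵢ/nᵢ), where nᵢ is the stratum total.
Stratum 1 (Low): n = 605; a·d/n = 16·280/605 = 7.4050; b·c/n = 259·50/605 = 21.4050
Stratum 2 (Middle): n = 539; a·d/n = 68·123/539 = 15.5176; b·c/n = 295·53/539 = 29.0074
Stratum 3 (High): n = 327; a·d/n = 14·73/327 = 3.1254; b·c/n = 199·41/327 = 24.9511
OR_MH = (7.4050 + 15.5176 + 3.1254) / (21.4050 + 29.0074 + 24.9511) = 26.0480 / 75.3635 = 0.34563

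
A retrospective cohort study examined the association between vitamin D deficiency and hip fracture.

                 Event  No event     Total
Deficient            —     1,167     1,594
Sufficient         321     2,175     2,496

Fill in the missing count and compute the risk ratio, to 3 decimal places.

2.083

The missing cell is in the exposed row: 1594 − 1167 = 427.
So a = 427, b = 1167, c = 321, d = 2175.
RR = [a/(a+b)] / [c/(c+d)] = (427/1594) / (321/2496) = 0.26788/0.12861 = 2.08295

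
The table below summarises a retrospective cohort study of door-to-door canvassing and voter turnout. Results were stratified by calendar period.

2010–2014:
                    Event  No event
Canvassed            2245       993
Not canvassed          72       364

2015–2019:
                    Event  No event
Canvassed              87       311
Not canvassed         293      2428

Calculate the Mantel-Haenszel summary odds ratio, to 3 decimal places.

OR_MH = Σ(aᵢdᵢ/nᵢ) / Σ(bᵢcᵢ/nᵢ), where nᵢ is the stratum total.
Stratum 1 (2010–2014): n = 3674; a·d/n = 2245·364/3674 = 222.4224; b·c/n = 993·72/3674 = 19.4600
Stratum 2 (2015–2019): n = 3119; a·d/n = 87·2428/3119 = 67.7256; b·c/n = 311·293/3119 = 29.2155
OR_MH = (222.4224 + 67.7256) / (19.4600 + 29.2155) = 290.1480 / 48.6754 = 5.96087

5.961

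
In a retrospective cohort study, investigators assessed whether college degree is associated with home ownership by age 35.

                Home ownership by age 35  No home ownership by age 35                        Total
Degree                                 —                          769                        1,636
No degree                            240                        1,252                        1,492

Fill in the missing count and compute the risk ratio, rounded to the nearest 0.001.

The missing cell is in the exposed row: 1636 − 769 = 867.
So a = 867, b = 769, c = 240, d = 1252.
RR = [a/(a+b)] / [c/(c+d)] = (867/1636) / (240/1492) = 0.52995/0.16086 = 3.29453

3.295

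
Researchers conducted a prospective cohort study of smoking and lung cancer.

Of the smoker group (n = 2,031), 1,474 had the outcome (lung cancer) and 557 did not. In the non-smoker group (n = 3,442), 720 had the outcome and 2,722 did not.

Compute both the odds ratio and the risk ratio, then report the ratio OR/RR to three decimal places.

From the description: a = 1474, b = 557, c = 720, d = 2722.
OR = (1474·2722)/(557·720) = 4012228/401040 = 10.00456
Risk in exposed = 1474/2031 = 0.72575; risk in unexposed = 720/3442 = 0.20918; RR = 3.46949
OR/RR = 10.00456 / 3.46949 = 2.88358
The outcome is not rare, so the OR lies further from 1 than the RR.

2.884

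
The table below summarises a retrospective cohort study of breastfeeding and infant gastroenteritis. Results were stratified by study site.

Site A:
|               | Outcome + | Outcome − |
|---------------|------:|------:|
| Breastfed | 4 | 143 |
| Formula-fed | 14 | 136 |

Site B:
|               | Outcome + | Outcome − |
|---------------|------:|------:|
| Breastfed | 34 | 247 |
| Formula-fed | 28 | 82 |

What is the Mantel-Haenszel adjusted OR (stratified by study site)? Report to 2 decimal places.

OR_MH = Σ(aᵢdᵢ/nᵢ) / Σ(bᵢcᵢ/nᵢ), where nᵢ is the stratum total.
Stratum 1 (Site A): n = 297; a·d/n = 4·136/297 = 1.8316; b·c/n = 143·14/297 = 6.7407
Stratum 2 (Site B): n = 391; a·d/n = 34·82/391 = 7.1304; b·c/n = 247·28/391 = 17.6880
OR_MH = (1.8316 + 7.1304) / (6.7407 + 17.6880) = 8.9621 / 24.4287 = 0.36687

0.37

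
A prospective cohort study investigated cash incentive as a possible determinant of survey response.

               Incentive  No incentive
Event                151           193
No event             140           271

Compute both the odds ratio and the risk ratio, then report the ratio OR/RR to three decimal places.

1.214

Reading the table with exposure as columns: a = 151 (Incentive, case), b = 140 (Incentive, non-case), c = 193 (No incentive, case), d = 271.
OR = (151·271)/(140·193) = 40921/27020 = 1.51447
Risk in exposed = 151/291 = 0.51890; risk in unexposed = 193/464 = 0.41595; RR = 1.24751
OR/RR = 1.51447 / 1.24751 = 1.21399
The outcome is not rare, so the OR lies further from 1 than the RR.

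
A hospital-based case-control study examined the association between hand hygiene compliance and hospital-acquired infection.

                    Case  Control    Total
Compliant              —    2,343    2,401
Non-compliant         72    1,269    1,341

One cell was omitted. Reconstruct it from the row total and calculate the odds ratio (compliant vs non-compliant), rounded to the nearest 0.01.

The missing cell is in the exposed row: 2401 − 2343 = 58.
So a = 58, b = 2343, c = 72, d = 1269.
OR = (a·d)/(b·c) = (58 × 1269) / (2343 × 72) = 73602 / 168696 = 0.43630

0.44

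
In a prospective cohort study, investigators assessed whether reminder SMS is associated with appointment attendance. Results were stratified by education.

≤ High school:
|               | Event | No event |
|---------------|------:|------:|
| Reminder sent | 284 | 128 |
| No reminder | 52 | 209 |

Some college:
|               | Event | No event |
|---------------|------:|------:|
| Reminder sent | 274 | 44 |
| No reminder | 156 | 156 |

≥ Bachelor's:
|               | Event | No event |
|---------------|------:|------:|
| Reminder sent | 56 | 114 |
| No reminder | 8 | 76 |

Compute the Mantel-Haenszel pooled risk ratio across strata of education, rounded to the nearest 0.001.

RR_MH = Σ(aᵢ·n₀ᵢ/nᵢ) / Σ(cᵢ·n₁ᵢ/nᵢ), with n₁ᵢ = aᵢ+bᵢ (exposed), n₀ᵢ = cᵢ+dᵢ (unexposed), nᵢ = n₁ᵢ+n₀ᵢ.
Stratum 1 (≤ High school): n₁ = 412, n₀ = 261, n = 673; a·n₀/n = 284·261/673 = 110.1397; c·n₁/n = 52·412/673 = 31.8336
Stratum 2 (Some college): n₁ = 318, n₀ = 312, n = 630; a·n₀/n = 274·312/630 = 135.6952; c·n₁/n = 156·318/630 = 78.7429
Stratum 3 (≥ Bachelor's): n₁ = 170, n₀ = 84, n = 254; a·n₀/n = 56·84/254 = 18.5197; c·n₁/n = 8·170/254 = 5.3543
RR_MH = (110.1397 + 135.6952 + 18.5197) / (31.8336 + 78.7429 + 5.3543) = 264.3546 / 115.9308 = 2.28028

2.280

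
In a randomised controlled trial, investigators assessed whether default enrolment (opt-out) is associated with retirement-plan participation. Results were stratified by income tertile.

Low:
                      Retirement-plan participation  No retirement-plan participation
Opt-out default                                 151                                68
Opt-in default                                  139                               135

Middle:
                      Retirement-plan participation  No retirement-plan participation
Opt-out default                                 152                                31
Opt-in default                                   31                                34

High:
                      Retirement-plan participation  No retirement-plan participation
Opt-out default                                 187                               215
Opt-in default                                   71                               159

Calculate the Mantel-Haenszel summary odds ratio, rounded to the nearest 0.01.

2.31

OR_MH = Σ(aᵢdᵢ/nᵢ) / Σ(bᵢcᵢ/nᵢ), where nᵢ is the stratum total.
Stratum 1 (Low): n = 493; a·d/n = 151·135/493 = 41.3489; b·c/n = 68·139/493 = 19.1724
Stratum 2 (Middle): n = 248; a·d/n = 152·34/248 = 20.8387; b·c/n = 31·31/248 = 3.8750
Stratum 3 (High): n = 632; a·d/n = 187·159/632 = 47.0459; b·c/n = 215·71/632 = 24.1535
OR_MH = (41.3489 + 20.8387 + 47.0459) / (19.1724 + 3.8750 + 24.1535) = 109.2335 / 47.2009 = 2.31422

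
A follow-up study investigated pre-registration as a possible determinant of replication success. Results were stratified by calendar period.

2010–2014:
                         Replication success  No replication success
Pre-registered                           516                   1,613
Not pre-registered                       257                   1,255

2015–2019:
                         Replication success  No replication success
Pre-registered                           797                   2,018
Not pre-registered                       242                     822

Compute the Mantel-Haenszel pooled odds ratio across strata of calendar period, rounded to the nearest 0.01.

1.45

OR_MH = Σ(aᵢdᵢ/nᵢ) / Σ(bᵢcᵢ/nᵢ), where nᵢ is the stratum total.
Stratum 1 (2010–2014): n = 3641; a·d/n = 516·1255/3641 = 177.8577; b·c/n = 1613·257/3641 = 113.8536
Stratum 2 (2015–2019): n = 3879; a·d/n = 797·822/3879 = 168.8925; b·c/n = 2018·242/3879 = 125.8974
OR_MH = (177.8577 + 168.8925) / (113.8536 + 125.8974) = 346.7502 / 239.7510 = 1.44629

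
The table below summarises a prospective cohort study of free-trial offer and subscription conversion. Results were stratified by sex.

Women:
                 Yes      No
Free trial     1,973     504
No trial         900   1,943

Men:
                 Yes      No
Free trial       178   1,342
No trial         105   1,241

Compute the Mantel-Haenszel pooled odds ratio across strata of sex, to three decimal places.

5.934

OR_MH = Σ(aᵢdᵢ/nᵢ) / Σ(bᵢcᵢ/nᵢ), where nᵢ is the stratum total.
Stratum 1 (Women): n = 5320; a·d/n = 1973·1943/5320 = 720.5900; b·c/n = 504·900/5320 = 85.2632
Stratum 2 (Men): n = 2866; a·d/n = 178·1241/2866 = 77.0754; b·c/n = 1342·105/2866 = 49.1661
OR_MH = (720.5900 + 77.0754) / (85.2632 + 49.1661) = 797.6654 / 134.4292 = 5.93372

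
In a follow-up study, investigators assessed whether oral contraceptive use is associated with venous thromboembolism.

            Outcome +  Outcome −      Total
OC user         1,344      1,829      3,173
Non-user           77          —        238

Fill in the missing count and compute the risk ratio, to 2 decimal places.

The missing cell is in the unexposed row: 238 − 77 = 161.
So a = 1344, b = 1829, c = 77, d = 161.
RR = [a/(a+b)] / [c/(c+d)] = (1344/3173) / (77/238) = 0.42357/0.32353 = 1.30923

1.31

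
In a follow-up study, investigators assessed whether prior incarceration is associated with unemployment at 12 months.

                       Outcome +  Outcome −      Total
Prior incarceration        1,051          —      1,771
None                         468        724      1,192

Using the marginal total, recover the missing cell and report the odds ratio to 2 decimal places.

The missing cell is in the exposed row: 1771 − 1051 = 720.
So a = 1051, b = 720, c = 468, d = 724.
OR = (a·d)/(b·c) = (1051 × 724) / (720 × 468) = 760924 / 336960 = 2.25820

2.26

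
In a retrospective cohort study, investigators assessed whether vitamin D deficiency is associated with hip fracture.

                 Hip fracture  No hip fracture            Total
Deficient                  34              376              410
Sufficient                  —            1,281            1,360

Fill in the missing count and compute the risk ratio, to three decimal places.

The missing cell is in the unexposed row: 1360 − 1281 = 79.
So a = 34, b = 376, c = 79, d = 1281.
RR = [a/(a+b)] / [c/(c+d)] = (34/410) / (79/1360) = 0.08293/0.05809 = 1.42760

1.428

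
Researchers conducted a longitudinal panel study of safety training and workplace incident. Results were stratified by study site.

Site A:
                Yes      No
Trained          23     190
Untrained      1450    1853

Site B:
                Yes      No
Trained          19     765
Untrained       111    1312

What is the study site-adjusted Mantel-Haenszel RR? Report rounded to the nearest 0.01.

0.27

RR_MH = Σ(aᵢ·n₀ᵢ/nᵢ) / Σ(cᵢ·n₁ᵢ/nᵢ), with n₁ᵢ = aᵢ+bᵢ (exposed), n₀ᵢ = cᵢ+dᵢ (unexposed), nᵢ = n₁ᵢ+n₀ᵢ.
Stratum 1 (Site A): n₁ = 213, n₀ = 3303, n = 3516; a·n₀/n = 23·3303/3516 = 21.6067; c·n₁/n = 1450·213/3516 = 87.8413
Stratum 2 (Site B): n₁ = 784, n₀ = 1423, n = 2207; a·n₀/n = 19·1423/2207 = 12.2506; c·n₁/n = 111·784/2207 = 39.4309
RR_MH = (21.6067 + 12.2506) / (87.8413 + 39.4309) = 33.8572 / 127.2722 = 0.26602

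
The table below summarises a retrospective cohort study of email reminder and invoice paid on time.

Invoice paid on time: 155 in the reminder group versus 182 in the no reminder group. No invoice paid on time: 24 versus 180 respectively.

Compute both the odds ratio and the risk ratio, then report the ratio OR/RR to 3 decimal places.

3.709

From the description: a = 155, b = 24, c = 182, d = 180.
OR = (155·180)/(24·182) = 27900/4368 = 6.38736
Risk in exposed = 155/179 = 0.86592; risk in unexposed = 182/362 = 0.50276; RR = 1.72233
OR/RR = 6.38736 / 1.72233 = 3.70856
The outcome is not rare, so the OR lies further from 1 than the RR.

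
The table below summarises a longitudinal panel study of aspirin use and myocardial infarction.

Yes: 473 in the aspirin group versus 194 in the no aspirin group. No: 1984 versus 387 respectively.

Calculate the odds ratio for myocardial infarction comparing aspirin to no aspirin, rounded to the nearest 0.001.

0.476

From the description: a = 473, b = 1984, c = 194, d = 387.
OR = (a·d)/(b·c) = (473 × 387) / (1984 × 194) = 183051 / 384896 = 0.47559
Exposure is associated with lower odds of myocardial infarction (OR = 0.48 < 1).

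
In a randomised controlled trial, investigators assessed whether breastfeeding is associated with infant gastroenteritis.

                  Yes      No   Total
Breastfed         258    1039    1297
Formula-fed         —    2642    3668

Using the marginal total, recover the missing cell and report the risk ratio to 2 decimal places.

0.71

The missing cell is in the unexposed row: 3668 − 2642 = 1026.
So a = 258, b = 1039, c = 1026, d = 2642.
RR = [a/(a+b)] / [c/(c+d)] = (258/1297) / (1026/3668) = 0.19892/0.27972 = 0.71115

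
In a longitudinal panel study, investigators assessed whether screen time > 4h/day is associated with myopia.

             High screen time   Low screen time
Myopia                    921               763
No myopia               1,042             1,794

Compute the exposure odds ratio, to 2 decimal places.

Reading the table with exposure as columns: a = 921 (High screen time, case), b = 1042 (High screen time, non-case), c = 763 (Low screen time, case), d = 1794.
OR = (a·d)/(b·c) = (921 × 1794) / (1042 × 763) = 1652274 / 795046 = 2.07821
The odds of myopia are about 2.08 times as high in the high screen time group.

2.08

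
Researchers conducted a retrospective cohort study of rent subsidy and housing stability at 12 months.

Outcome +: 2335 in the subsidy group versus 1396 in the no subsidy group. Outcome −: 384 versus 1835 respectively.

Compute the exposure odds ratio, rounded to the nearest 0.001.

7.993

From the description: a = 2335, b = 384, c = 1396, d = 1835.
OR = (a·d)/(b·c) = (2335 × 1835) / (384 × 1396) = 4284725 / 536064 = 7.99294
The odds of housing stability at 12 months are about 7.99 times as high in the subsidy group.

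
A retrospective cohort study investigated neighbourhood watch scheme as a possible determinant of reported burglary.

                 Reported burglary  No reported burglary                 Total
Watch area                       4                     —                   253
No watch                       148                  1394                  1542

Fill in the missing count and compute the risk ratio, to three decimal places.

0.165

The missing cell is in the exposed row: 253 − 4 = 249.
So a = 4, b = 249, c = 148, d = 1394.
RR = [a/(a+b)] / [c/(c+d)] = (4/253) / (148/1542) = 0.01581/0.09598 = 0.16473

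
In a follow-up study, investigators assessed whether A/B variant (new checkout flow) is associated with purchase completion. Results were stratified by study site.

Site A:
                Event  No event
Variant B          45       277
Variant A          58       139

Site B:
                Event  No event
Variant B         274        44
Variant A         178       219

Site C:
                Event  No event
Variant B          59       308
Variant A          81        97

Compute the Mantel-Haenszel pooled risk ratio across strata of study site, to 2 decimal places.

1.11

RR_MH = Σ(aᵢ·n₀ᵢ/nᵢ) / Σ(cᵢ·n₁ᵢ/nᵢ), with n₁ᵢ = aᵢ+bᵢ (exposed), n₀ᵢ = cᵢ+dᵢ (unexposed), nᵢ = n₁ᵢ+n₀ᵢ.
Stratum 1 (Site A): n₁ = 322, n₀ = 197, n = 519; a·n₀/n = 45·197/519 = 17.0809; c·n₁/n = 58·322/519 = 35.9846
Stratum 2 (Site B): n₁ = 318, n₀ = 397, n = 715; a·n₀/n = 274·397/715 = 152.1371; c·n₁/n = 178·318/715 = 79.1664
Stratum 3 (Site C): n₁ = 367, n₀ = 178, n = 545; a·n₀/n = 59·178/545 = 19.2697; c·n₁/n = 81·367/545 = 54.5450
RR_MH = (17.0809 + 152.1371 + 19.2697) / (35.9846 + 79.1664 + 54.5450) = 188.4877 / 169.6960 = 1.11074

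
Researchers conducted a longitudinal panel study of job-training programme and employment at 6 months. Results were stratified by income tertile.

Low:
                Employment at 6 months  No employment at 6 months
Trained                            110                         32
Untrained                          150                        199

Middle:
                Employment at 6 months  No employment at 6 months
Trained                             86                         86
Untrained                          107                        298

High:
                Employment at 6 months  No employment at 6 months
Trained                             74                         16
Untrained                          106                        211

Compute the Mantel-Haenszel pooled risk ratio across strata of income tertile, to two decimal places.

RR_MH = Σ(aᵢ·n₀ᵢ/nᵢ) / Σ(cᵢ·n₁ᵢ/nᵢ), with n₁ᵢ = aᵢ+bᵢ (exposed), n₀ᵢ = cᵢ+dᵢ (unexposed), nᵢ = n₁ᵢ+n₀ᵢ.
Stratum 1 (Low): n₁ = 142, n₀ = 349, n = 491; a·n₀/n = 110·349/491 = 78.1874; c·n₁/n = 150·142/491 = 43.3809
Stratum 2 (Middle): n₁ = 172, n₀ = 405, n = 577; a·n₀/n = 86·405/577 = 60.3640; c·n₁/n = 107·172/577 = 31.8960
Stratum 3 (High): n₁ = 90, n₀ = 317, n = 407; a·n₀/n = 74·317/407 = 57.6364; c·n₁/n = 106·90/407 = 23.4398
RR_MH = (78.1874 + 60.3640 + 57.6364) / (43.3809 + 31.8960 + 23.4398) = 196.1877 / 98.7167 = 1.98738

1.99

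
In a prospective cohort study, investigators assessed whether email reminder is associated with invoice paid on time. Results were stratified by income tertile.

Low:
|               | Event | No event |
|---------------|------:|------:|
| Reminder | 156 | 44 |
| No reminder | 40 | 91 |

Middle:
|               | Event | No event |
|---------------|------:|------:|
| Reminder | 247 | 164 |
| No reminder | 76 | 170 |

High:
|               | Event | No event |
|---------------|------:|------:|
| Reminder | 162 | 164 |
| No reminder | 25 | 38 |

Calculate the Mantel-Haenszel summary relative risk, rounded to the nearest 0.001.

1.947

RR_MH = Σ(aᵢ·n₀ᵢ/nᵢ) / Σ(cᵢ·n₁ᵢ/nᵢ), with n₁ᵢ = aᵢ+bᵢ (exposed), n₀ᵢ = cᵢ+dᵢ (unexposed), nᵢ = n₁ᵢ+n₀ᵢ.
Stratum 1 (Low): n₁ = 200, n₀ = 131, n = 331; a·n₀/n = 156·131/331 = 61.7402; c·n₁/n = 40·200/331 = 24.1692
Stratum 2 (Middle): n₁ = 411, n₀ = 246, n = 657; a·n₀/n = 247·246/657 = 92.4840; c·n₁/n = 76·411/657 = 47.5434
Stratum 3 (High): n₁ = 326, n₀ = 63, n = 389; a·n₀/n = 162·63/389 = 26.2365; c·n₁/n = 25·326/389 = 20.9512
RR_MH = (61.7402 + 92.4840 + 26.2365) / (24.1692 + 47.5434 + 20.9512) = 180.4607 / 92.6637 = 1.94748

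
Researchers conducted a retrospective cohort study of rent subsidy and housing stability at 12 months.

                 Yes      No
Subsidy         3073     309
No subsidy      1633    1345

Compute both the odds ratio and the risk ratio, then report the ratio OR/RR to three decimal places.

Cells: a = 3073, b = 309, c = 1633, d = 1345.
OR = (3073·1345)/(309·1633) = 4133185/504597 = 8.19106
Risk in exposed = 3073/3382 = 0.90863; risk in unexposed = 1633/2978 = 0.54835; RR = 1.65702
OR/RR = 8.19106 / 1.65702 = 4.94325
The outcome is not rare, so the OR lies further from 1 than the RR.

4.943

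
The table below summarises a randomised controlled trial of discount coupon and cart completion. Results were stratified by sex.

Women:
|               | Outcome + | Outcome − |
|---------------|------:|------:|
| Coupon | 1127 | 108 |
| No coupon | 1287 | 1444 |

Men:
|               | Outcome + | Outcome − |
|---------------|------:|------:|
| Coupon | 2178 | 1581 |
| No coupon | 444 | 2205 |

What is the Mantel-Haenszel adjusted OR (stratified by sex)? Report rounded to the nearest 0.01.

OR_MH = Σ(aᵢdᵢ/nᵢ) / Σ(bᵢcᵢ/nᵢ), where nᵢ is the stratum total.
Stratum 1 (Women): n = 3966; a·d/n = 1127·1444/3966 = 410.3348; b·c/n = 108·1287/3966 = 35.0469
Stratum 2 (Men): n = 6408; a·d/n = 2178·2205/6408 = 749.4522; b·c/n = 1581·444/6408 = 109.5449
OR_MH = (410.3348 + 749.4522) / (35.0469 + 109.5449) = 1159.7871 / 144.5918 = 8.02111

8.02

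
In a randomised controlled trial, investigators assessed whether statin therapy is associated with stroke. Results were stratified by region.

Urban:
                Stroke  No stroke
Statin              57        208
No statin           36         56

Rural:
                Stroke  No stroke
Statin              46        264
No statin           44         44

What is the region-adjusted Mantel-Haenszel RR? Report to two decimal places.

0.41

RR_MH = Σ(aᵢ·n₀ᵢ/nᵢ) / Σ(cᵢ·n₁ᵢ/nᵢ), with n₁ᵢ = aᵢ+bᵢ (exposed), n₀ᵢ = cᵢ+dᵢ (unexposed), nᵢ = n₁ᵢ+n₀ᵢ.
Stratum 1 (Urban): n₁ = 265, n₀ = 92, n = 357; a·n₀/n = 57·92/357 = 14.6891; c·n₁/n = 36·265/357 = 26.7227
Stratum 2 (Rural): n₁ = 310, n₀ = 88, n = 398; a·n₀/n = 46·88/398 = 10.1709; c·n₁/n = 44·310/398 = 34.2714
RR_MH = (14.6891 + 10.1709) / (26.7227 + 34.2714) = 24.8599 / 60.9940 = 0.40758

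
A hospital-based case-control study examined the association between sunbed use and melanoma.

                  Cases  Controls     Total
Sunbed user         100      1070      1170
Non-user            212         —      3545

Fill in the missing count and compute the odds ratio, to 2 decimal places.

The missing cell is in the unexposed row: 3545 − 212 = 3333.
So a = 100, b = 1070, c = 212, d = 3333.
OR = (a·d)/(b·c) = (100 × 3333) / (1070 × 212) = 333300 / 226840 = 1.46932

1.47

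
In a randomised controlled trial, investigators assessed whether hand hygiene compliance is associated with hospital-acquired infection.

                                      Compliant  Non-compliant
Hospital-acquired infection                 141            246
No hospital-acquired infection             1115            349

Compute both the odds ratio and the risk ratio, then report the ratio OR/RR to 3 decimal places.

Reading the table with exposure as columns: a = 141 (Compliant, case), b = 1115 (Compliant, non-case), c = 246 (Non-compliant, case), d = 349.
OR = (141·349)/(1115·246) = 49209/274290 = 0.17941
Risk in exposed = 141/1256 = 0.11226; risk in unexposed = 246/595 = 0.41345; RR = 0.27153
OR/RR = 0.17941 / 0.27153 = 0.66073
The outcome is not rare, so the OR lies further from 1 than the RR.

0.661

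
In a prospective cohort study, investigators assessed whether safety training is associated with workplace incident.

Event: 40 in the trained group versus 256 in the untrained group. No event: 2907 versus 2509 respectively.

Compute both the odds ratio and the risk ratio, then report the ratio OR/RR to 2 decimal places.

0.92

From the description: a = 40, b = 2907, c = 256, d = 2509.
OR = (40·2509)/(2907·256) = 100360/744192 = 0.13486
Risk in exposed = 40/2947 = 0.01357; risk in unexposed = 256/2765 = 0.09259; RR = 0.14660
OR/RR = 0.13486 / 0.14660 = 0.91990
The outcome is rare in both groups, so OR ≈ RR (ratio near 1).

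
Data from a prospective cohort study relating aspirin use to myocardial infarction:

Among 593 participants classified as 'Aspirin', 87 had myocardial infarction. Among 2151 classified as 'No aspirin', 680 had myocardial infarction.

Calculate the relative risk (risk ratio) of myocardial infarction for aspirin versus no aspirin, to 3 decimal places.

From the description: a = 87, b = 506, c = 680, d = 1471.
Risk in exposed = 87/593 = 0.14671; risk in unexposed = 680/2151 = 0.31613.
RR = 0.14671 / 0.31613 = 0.46408
The risk is 54% lower among the exposed than among the unexposed.

0.464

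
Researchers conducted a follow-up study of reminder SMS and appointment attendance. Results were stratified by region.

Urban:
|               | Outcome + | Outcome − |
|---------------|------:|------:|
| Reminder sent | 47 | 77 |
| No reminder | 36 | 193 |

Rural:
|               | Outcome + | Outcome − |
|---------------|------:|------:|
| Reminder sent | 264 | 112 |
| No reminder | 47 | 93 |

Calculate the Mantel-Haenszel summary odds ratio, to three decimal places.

OR_MH = Σ(aᵢdᵢ/nᵢ) / Σ(bᵢcᵢ/nᵢ), where nᵢ is the stratum total.
Stratum 1 (Urban): n = 353; a·d/n = 47·193/353 = 25.6969; b·c/n = 77·36/353 = 7.8527
Stratum 2 (Rural): n = 516; a·d/n = 264·93/516 = 47.5814; b·c/n = 112·47/516 = 10.2016
OR_MH = (25.6969 + 47.5814) / (7.8527 + 10.2016) = 73.2783 / 18.0542 = 4.05878

4.059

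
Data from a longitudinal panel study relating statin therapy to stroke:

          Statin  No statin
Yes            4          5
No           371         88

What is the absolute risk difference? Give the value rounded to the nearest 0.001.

-0.043

Reading the table with exposure as columns: a = 4 (Statin, case), b = 371 (Statin, non-case), c = 5 (No statin, case), d = 88.
Risk in exposed = 4/375 = 0.010667; risk in unexposed = 5/93 = 0.053763.
Risk difference = 0.010667 − 0.053763 = -0.043097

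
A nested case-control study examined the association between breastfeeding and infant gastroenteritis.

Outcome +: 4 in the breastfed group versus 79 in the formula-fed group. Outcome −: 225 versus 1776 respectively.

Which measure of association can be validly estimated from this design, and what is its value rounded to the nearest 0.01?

0.40

From the description: a = 4, b = 225, c = 79, d = 1776.
This is a nested case-control study: participants were sampled on outcome status, so risks in the source population cannot be estimated directly — relative risk is not valid here. The odds ratio is the appropriate measure.
OR = (a·d)/(b·c) = (4 × 1776) / (225 × 79) = 7104 / 17775 = 0.39966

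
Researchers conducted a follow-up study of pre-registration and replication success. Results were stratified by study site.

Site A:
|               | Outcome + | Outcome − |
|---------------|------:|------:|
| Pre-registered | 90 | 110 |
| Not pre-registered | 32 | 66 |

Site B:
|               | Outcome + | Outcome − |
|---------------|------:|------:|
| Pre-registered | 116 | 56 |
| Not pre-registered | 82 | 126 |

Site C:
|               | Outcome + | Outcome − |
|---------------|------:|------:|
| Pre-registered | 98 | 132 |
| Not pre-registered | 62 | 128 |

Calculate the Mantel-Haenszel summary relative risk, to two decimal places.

RR_MH = Σ(aᵢ·n₀ᵢ/nᵢ) / Σ(cᵢ·n₁ᵢ/nᵢ), with n₁ᵢ = aᵢ+bᵢ (exposed), n₀ᵢ = cᵢ+dᵢ (unexposed), nᵢ = n₁ᵢ+n₀ᵢ.
Stratum 1 (Site A): n₁ = 200, n₀ = 98, n = 298; a·n₀/n = 90·98/298 = 29.5973; c·n₁/n = 32·200/298 = 21.4765
Stratum 2 (Site B): n₁ = 172, n₀ = 208, n = 380; a·n₀/n = 116·208/380 = 63.4947; c·n₁/n = 82·172/380 = 37.1158
Stratum 3 (Site C): n₁ = 230, n₀ = 190, n = 420; a·n₀/n = 98·190/420 = 44.3333; c·n₁/n = 62·230/420 = 33.9524
RR_MH = (29.5973 + 63.4947 + 44.3333) / (21.4765 + 37.1158 + 33.9524) = 137.4254 / 92.5447 = 1.48496

1.48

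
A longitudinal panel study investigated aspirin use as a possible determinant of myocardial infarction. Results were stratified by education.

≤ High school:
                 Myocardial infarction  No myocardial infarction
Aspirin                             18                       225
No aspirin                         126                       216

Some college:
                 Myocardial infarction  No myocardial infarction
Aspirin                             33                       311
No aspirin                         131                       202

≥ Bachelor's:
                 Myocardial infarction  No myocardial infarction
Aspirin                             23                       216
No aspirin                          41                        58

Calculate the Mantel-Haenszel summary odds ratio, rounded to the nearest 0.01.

0.15

OR_MH = Σ(aᵢdᵢ/nᵢ) / Σ(bᵢcᵢ/nᵢ), where nᵢ is the stratum total.
Stratum 1 (≤ High school): n = 585; a·d/n = 18·216/585 = 6.6462; b·c/n = 225·126/585 = 48.4615
Stratum 2 (Some college): n = 677; a·d/n = 33·202/677 = 9.8464; b·c/n = 311·131/677 = 60.1787
Stratum 3 (≥ Bachelor's): n = 338; a·d/n = 23·58/338 = 3.9467; b·c/n = 216·41/338 = 26.2012
OR_MH = (6.6462 + 9.8464 + 3.9467) / (48.4615 + 60.1787 + 26.2012) = 20.4393 / 134.8415 = 0.15158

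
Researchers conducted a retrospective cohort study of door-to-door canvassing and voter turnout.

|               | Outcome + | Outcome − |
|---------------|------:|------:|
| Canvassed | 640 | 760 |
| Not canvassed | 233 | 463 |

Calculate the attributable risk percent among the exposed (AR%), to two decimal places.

Cells: a = 640, b = 760, c = 233, d = 463.
Risk in exposed = 640/1400 = 0.45714; risk in unexposed = 233/696 = 0.33477.
RR = 0.45714/0.33477 = 1.36554
AR% = (RR − 1)/RR × 100 = (1.36554 − 1)/1.36554 × 100 = 26.7690%

26.77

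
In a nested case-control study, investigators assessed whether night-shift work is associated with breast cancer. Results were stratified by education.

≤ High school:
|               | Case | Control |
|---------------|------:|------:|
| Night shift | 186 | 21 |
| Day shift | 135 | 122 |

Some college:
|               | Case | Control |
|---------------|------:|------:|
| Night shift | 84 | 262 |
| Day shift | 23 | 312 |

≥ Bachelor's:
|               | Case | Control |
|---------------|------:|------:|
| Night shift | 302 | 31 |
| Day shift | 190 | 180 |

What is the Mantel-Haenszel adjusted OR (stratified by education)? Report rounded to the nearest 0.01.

7.06

OR_MH = Σ(aᵢdᵢ/nᵢ) / Σ(bᵢcᵢ/nᵢ), where nᵢ is the stratum total.
Stratum 1 (≤ High school): n = 464; a·d/n = 186·122/464 = 48.9052; b·c/n = 21·135/464 = 6.1099
Stratum 2 (Some college): n = 681; a·d/n = 84·312/681 = 38.4846; b·c/n = 262·23/681 = 8.8488
Stratum 3 (≥ Bachelor's): n = 703; a·d/n = 302·180/703 = 77.3257; b·c/n = 31·190/703 = 8.3784
OR_MH = (48.9052 + 38.4846 + 77.3257) / (6.1099 + 8.8488 + 8.3784) = 164.7155 / 23.3370 = 7.05811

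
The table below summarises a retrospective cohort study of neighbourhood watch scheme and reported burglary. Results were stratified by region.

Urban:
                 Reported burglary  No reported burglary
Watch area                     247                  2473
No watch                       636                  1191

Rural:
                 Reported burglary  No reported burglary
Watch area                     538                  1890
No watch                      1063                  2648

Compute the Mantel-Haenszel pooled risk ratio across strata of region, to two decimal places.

0.53

RR_MH = Σ(aᵢ·n₀ᵢ/nᵢ) / Σ(cᵢ·n₁ᵢ/nᵢ), with n₁ᵢ = aᵢ+bᵢ (exposed), n₀ᵢ = cᵢ+dᵢ (unexposed), nᵢ = n₁ᵢ+n₀ᵢ.
Stratum 1 (Urban): n₁ = 2720, n₀ = 1827, n = 4547; a·n₀/n = 247·1827/4547 = 99.2454; c·n₁/n = 636·2720/4547 = 380.4530
Stratum 2 (Rural): n₁ = 2428, n₀ = 3711, n = 6139; a·n₀/n = 538·3711/6139 = 325.2188; c·n₁/n = 1063·2428/6139 = 420.4209
RR_MH = (99.2454 + 325.2188) / (380.4530 + 420.4209) = 424.4642 / 800.8740 = 0.53000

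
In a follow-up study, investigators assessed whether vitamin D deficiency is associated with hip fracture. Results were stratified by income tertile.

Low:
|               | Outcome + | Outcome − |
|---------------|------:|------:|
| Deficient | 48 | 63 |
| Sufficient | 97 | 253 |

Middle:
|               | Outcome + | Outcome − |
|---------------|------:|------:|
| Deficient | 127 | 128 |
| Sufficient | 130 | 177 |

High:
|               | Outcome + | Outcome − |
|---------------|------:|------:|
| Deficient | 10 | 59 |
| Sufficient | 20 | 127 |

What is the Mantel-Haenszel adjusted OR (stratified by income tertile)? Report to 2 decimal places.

OR_MH = Σ(aᵢdᵢ/nᵢ) / Σ(bᵢcᵢ/nᵢ), where nᵢ is the stratum total.
Stratum 1 (Low): n = 461; a·d/n = 48·253/461 = 26.3427; b·c/n = 63·97/461 = 13.2560
Stratum 2 (Middle): n = 562; a·d/n = 127·177/562 = 39.9982; b·c/n = 128·130/562 = 29.6085
Stratum 3 (High): n = 216; a·d/n = 10·127/216 = 5.8796; b·c/n = 59·20/216 = 5.4630
OR_MH = (26.3427 + 39.9982 + 5.8796) / (13.2560 + 29.6085 + 5.4630) = 72.2206 / 48.3275 = 1.49440

1.49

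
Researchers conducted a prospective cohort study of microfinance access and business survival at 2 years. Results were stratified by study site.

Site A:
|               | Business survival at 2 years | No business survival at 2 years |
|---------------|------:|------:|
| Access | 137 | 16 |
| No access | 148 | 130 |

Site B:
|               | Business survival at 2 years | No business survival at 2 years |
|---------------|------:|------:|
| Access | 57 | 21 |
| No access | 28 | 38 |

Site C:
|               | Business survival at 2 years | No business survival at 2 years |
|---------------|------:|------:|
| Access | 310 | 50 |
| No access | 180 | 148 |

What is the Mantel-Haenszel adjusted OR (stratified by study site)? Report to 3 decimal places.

OR_MH = Σ(aᵢdᵢ/nᵢ) / Σ(bᵢcᵢ/nᵢ), where nᵢ is the stratum total.
Stratum 1 (Site A): n = 431; a·d/n = 137·130/431 = 41.3225; b·c/n = 16·148/431 = 5.4942
Stratum 2 (Site B): n = 144; a·d/n = 57·38/144 = 15.0417; b·c/n = 21·28/144 = 4.0833
Stratum 3 (Site C): n = 688; a·d/n = 310·148/688 = 66.6860; b·c/n = 50·180/688 = 13.0814
OR_MH = (41.3225 + 15.0417 + 66.6860) / (5.4942 + 4.0833 + 13.0814) = 123.0502 / 22.6589 = 5.43054

5.431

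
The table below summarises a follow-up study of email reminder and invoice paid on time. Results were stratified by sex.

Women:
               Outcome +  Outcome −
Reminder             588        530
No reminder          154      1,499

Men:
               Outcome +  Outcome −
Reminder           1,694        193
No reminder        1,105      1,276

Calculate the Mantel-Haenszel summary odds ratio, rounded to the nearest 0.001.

OR_MH = Σ(aᵢdᵢ/nᵢ) / Σ(bᵢcᵢ/nᵢ), where nᵢ is the stratum total.
Stratum 1 (Women): n = 2771; a·d/n = 588·1499/2771 = 318.0844; b·c/n = 530·154/2771 = 29.4551
Stratum 2 (Men): n = 4268; a·d/n = 1694·1276/4268 = 506.4536; b·c/n = 193·1105/4268 = 49.9684
OR_MH = (318.0844 + 506.4536) / (29.4551 + 49.9684) = 824.5381 / 79.4234 = 10.38155

10.382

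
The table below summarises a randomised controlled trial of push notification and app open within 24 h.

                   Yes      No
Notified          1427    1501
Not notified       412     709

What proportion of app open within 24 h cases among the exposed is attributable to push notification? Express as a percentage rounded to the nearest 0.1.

24.6

Cells: a = 1427, b = 1501, c = 412, d = 709.
Risk in exposed = 1427/2928 = 0.48736; risk in unexposed = 412/1121 = 0.36753.
RR = 0.48736/0.36753 = 1.32605
AR% = (RR − 1)/RR × 100 = (1.32605 − 1)/1.32605 × 100 = 24.5883%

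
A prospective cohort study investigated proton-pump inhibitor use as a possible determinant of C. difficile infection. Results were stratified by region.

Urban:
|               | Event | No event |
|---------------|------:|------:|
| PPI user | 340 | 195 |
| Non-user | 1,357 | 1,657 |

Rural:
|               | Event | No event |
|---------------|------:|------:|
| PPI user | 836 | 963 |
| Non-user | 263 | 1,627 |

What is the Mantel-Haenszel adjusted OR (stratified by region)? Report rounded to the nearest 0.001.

OR_MH = Σ(aᵢdᵢ/nᵢ) / Σ(bᵢcᵢ/nᵢ), where nᵢ is the stratum total.
Stratum 1 (Urban): n = 3549; a·d/n = 340·1657/3549 = 158.7433; b·c/n = 195·1357/3549 = 74.5604
Stratum 2 (Rural): n = 3689; a·d/n = 836·1627/3689 = 368.7102; b·c/n = 963·263/3689 = 68.6552
OR_MH = (158.7433 + 368.7102) / (74.5604 + 68.6552) = 527.4535 / 143.2156 = 3.68293

3.683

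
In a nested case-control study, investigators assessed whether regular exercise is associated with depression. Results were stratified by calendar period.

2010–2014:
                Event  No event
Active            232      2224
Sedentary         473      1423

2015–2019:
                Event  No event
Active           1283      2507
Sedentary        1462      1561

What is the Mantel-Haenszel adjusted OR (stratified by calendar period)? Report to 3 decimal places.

0.474

OR_MH = Σ(aᵢdᵢ/nᵢ) / Σ(bᵢcᵢ/nᵢ), where nᵢ is the stratum total.
Stratum 1 (2010–2014): n = 4352; a·d/n = 232·1423/4352 = 75.8585; b·c/n = 2224·473/4352 = 241.7169
Stratum 2 (2015–2019): n = 6813; a·d/n = 1283·1561/6813 = 293.9620; b·c/n = 2507·1462/6813 = 537.9765
OR_MH = (75.8585 + 293.9620) / (241.7169 + 537.9765) = 369.8204 / 779.6934 = 0.47432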